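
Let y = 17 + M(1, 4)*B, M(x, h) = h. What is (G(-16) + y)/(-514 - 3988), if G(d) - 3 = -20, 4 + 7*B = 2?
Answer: 4/15757 ≈ 0.00025386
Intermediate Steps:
B = -2/7 (B = -4/7 + (1/7)*2 = -4/7 + 2/7 = -2/7 ≈ -0.28571)
G(d) = -17 (G(d) = 3 - 20 = -17)
y = 111/7 (y = 17 + 4*(-2/7) = 17 - 8/7 = 111/7 ≈ 15.857)
(G(-16) + y)/(-514 - 3988) = (-17 + 111/7)/(-514 - 3988) = -8/7/(-4502) = -8/7*(-1/4502) = 4/15757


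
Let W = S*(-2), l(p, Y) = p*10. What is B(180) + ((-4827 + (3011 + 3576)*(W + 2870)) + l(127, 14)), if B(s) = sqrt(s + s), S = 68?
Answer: 18005301 + 6*sqrt(10) ≈ 1.8005e+7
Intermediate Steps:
l(p, Y) = 10*p
W = -136 (W = 68*(-2) = -136)
B(s) = sqrt(2)*sqrt(s) (B(s) = sqrt(2*s) = sqrt(2)*sqrt(s))
B(180) + ((-4827 + (3011 + 3576)*(W + 2870)) + l(127, 14)) = sqrt(2)*sqrt(180) + ((-4827 + (3011 + 3576)*(-136 + 2870)) + 10*127) = sqrt(2)*(6*sqrt(5)) + ((-4827 + 6587*2734) + 1270) = 6*sqrt(10) + ((-4827 + 18008858) + 1270) = 6*sqrt(10) + (18004031 + 1270) = 6*sqrt(10) + 18005301 = 18005301 + 6*sqrt(10)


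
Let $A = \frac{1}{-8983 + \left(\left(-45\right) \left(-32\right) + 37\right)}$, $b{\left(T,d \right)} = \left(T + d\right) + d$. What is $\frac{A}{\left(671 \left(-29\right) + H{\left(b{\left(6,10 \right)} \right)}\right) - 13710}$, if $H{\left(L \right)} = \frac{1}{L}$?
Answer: $\frac{13}{3236560929} \approx 4.0166 \cdot 10^{-9}$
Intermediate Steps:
$b{\left(T,d \right)} = T + 2 d$
$A = - \frac{1}{7506}$ ($A = \frac{1}{-8983 + \left(1440 + 37\right)} = \frac{1}{-8983 + 1477} = \frac{1}{-7506} = - \frac{1}{7506} \approx -0.00013323$)
$\frac{A}{\left(671 \left(-29\right) + H{\left(b{\left(6,10 \right)} \right)}\right) - 13710} = - \frac{1}{7506 \left(\left(671 \left(-29\right) + \frac{1}{6 + 2 \cdot 10}\right) - 13710\right)} = - \frac{1}{7506 \left(\left(-19459 + \frac{1}{6 + 20}\right) - 13710\right)} = - \frac{1}{7506 \left(\left(-19459 + \frac{1}{26}\right) - 13710\right)} = - \frac{1}{7506 \left(- \frac{505933}{26} - 13710\right)} = - \frac{1}{7506 \left(- \frac{862393}{26}\right)} = \left(- \frac{1}{7506}\right) \left(- \frac{26}{862393}\right) = \frac{13}{3236560929}$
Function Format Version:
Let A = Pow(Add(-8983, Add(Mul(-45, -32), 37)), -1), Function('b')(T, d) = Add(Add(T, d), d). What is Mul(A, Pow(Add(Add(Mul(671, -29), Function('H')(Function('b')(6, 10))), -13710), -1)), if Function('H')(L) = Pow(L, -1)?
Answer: Rational(13, 3236560929) ≈ 4.0166e-9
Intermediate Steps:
Function('b')(T, d) = Add(T, Mul(2, d))
A = Rational(-1, 7506) (A = Pow(Add(-8983, Add(1440, 37)), -1) = Pow(Add(-8983, 1477), -1) = Pow(-7506, -1) = Rational(-1, 7506) ≈ -0.00013323)
Mul(A, Pow(Add(Add(Mul(671, -29), Function('H')(Function('b')(6, 10))), -13710), -1)) = Mul(Rational(-1, 7506), Pow(Add(Add(Mul(671, -29), Pow(Add(6, Mul(2, 10)), -1)), -13710), -1)) = Mul(Rational(-1, 7506), Pow(Add(Add(-19459, Pow(Add(6, 20), -1)), -13710), -1)) = Mul(Rational(-1, 7506), Pow(Add(Add(-19459, Pow(26, -1)), -13710), -1)) = Mul(Rational(-1, 7506), Pow(Add(Add(-19459, Rational(1, 26)), -13710), -1)) = Mul(Rational(-1, 7506), Pow(Add(Rational(-505933, 26), -13710), -1)) = Mul(Rational(-1, 7506), Pow(Rational(-862393, 26), -1)) = Mul(Rational(-1, 7506), Rational(-26, 862393)) = Rational(13, 3236560929)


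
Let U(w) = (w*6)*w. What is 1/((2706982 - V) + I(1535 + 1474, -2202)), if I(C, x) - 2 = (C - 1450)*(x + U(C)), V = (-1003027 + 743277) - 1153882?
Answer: 1/84692561372 ≈ 1.1807e-11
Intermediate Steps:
V = -1413632 (V = -259750 - 1153882 = -1413632)
U(w) = 6*w**2 (U(w) = (6*w)*w = 6*w**2)
I(C, x) = 2 + (-1450 + C)*(x + 6*C**2) (I(C, x) = 2 + (C - 1450)*(x + 6*C**2) = 2 + (-1450 + C)*(x + 6*C**2))
1/((2706982 - V) + I(1535 + 1474, -2202)) = 1/((2706982 - 1*(-1413632)) + (2 - 8700*(1535 + 1474)**2 - 1450*(-2202) + 6*(1535 + 1474)**3 + (1535 + 1474)*(-2202))) = 1/((2706982 + 1413632) + (2 - 8700*3009**2 + 3192900 + 6*3009**3 + 3009*(-2202))) = 1/(4120614 + (2 - 8700*9054081 + 3192900 + 6*27243729729 - 6625818)) = 1/(4120614 + (2 - 78770504700 + 3192900 + 163462378374 - 6625818)) = 1/(4120614 + 84688440758) = 1/84692561372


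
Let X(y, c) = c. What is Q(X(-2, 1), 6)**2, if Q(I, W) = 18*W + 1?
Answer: 11881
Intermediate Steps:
Q(I, W) = 1 + 18*W
Q(X(-2, 1), 6)**2 = (1 + 18*6)**2 = (1 + 108)**2 = 109**2 = 11881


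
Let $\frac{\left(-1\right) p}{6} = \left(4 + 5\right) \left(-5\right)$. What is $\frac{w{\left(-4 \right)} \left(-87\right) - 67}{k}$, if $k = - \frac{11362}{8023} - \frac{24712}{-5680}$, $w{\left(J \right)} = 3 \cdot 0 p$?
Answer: $- \frac{5375410}{235437} \approx -22.832$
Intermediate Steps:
$p = 270$ ($p = - 6 \left(4 + 5\right) \left(-5\right) = - 6 \cdot 9 \left(-5\right) = \left(-6\right) \left(-45\right) = 270$)
$w{\left(J \right)} = 0$ ($w{\left(J \right)} = 3 \cdot 0 \cdot 270 = 0 \cdot 270 = 0$)
$k = \frac{235437}{80230}$ ($k = \left(-11362\right) \frac{1}{8023} - - \frac{3089}{710} = - \frac{11362}{8023} + \frac{3089}{710} = \frac{235437}{80230} \approx 2.9345$)
$\frac{w{\left(-4 \right)} \left(-87\right) - 67}{k} = \frac{0 \left(-87\right) - 67}{\frac{235437}{80230}} = \left(0 - 67\right) \frac{80230}{235437} = \left(-67\right) \frac{80230}{235437} = - \frac{5375410}{235437}$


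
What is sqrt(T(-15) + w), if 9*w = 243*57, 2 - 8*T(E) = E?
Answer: sqrt(24658)/4 ≈ 39.257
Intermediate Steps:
T(E) = 1/4 - E/8
w = 1539 (w = (243*57)/9 = (1/9)*13851 = 1539)
sqrt(T(-15) + w) = sqrt((1/4 - 1/8*(-15)) + 1539) = sqrt((1/4 + 15/8) + 1539) = sqrt(17/8 + 1539) = sqrt(12329/8) = sqrt(24658)/4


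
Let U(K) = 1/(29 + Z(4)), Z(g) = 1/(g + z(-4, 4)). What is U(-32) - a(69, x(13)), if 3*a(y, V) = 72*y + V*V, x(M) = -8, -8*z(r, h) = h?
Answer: -1031539/615 ≈ -1677.3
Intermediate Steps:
z(r, h) = -h/8
Z(g) = 1/(-1/2 + g) (Z(g) = 1/(g - 1/8*4) = 1/(g - 1/2) = 1/(-1/2 + g))
a(y, V) = 24*y + V**2/3 (a(y, V) = (72*y + V*V)/3 = (72*y + V**2)/3 = (V**2 + 72*y)/3 = 24*y + V**2/3)
U(K) = 7/205 (U(K) = 1/(29 + 2/(-1 + 2*4)) = 1/(29 + 2/(-1 + 8)) = 1/(29 + 2/7) = 1/(205/7) = 7/205)
U(-32) - a(69, x(13)) = 7/205 - (24*69 + (1/3)*(-8)**2) = 7/205 - (1656 + (1/3)*64) = 7/205 - (1656 + 64/3) = 7/205 - 1*5032/3 = 7/205 - 5032/3 = -1031539/615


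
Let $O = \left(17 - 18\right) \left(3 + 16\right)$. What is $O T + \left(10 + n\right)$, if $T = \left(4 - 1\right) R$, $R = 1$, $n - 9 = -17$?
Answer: $-55$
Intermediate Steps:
$n = -8$ ($n = 9 - 17 = -8$)
$O = -19$ ($O = \left(-1\right) 19 = -19$)
$T = 3$ ($T = \left(4 - 1\right) 1 = 3 \cdot 1 = 3$)
$O T + \left(10 + n\right) = \left(-19\right) 3 + \left(10 - 8\right) = -57 + 2 = -55$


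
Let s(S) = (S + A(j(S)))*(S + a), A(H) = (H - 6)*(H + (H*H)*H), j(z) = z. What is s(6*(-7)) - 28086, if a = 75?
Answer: 117392448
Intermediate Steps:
A(H) = (-6 + H)*(H + H**3) (A(H) = (-6 + H)*(H + H**2*H) = (-6 + H)*(H + H**3))
s(S) = (75 + S)*(S + S*(-6 + S + S**3 - 6*S**2)) (s(S) = (S + S*(-6 + S + S**3 - 6*S**2))*(S + 75) = (S + S*(-6 + S + S**3 - 6*S**2))*(75 + S) = (75 + S)*(S + S*(-6 + S + S**3 - 6*S**2)))
s(6*(-7)) - 28086 = (6*(-7))*(-375 + (6*(-7))**4 - 449*(6*(-7))**2 + 69*(6*(-7))**3 + 70*(6*(-7))) - 28086 = -42*(-375 + (-42)**4 - 449*(-42)**2 + 69*(-42)**3 + 70*(-42)) - 28086 = -42*(-375 + 3111696 - 449*1764 + 69*(-74088) - 2940) - 28086 = -42*(-375 + 3111696 - 792036 - 5112072 - 2940) - 28086 = -42*(-2795727) - 28086 = 117420534 - 28086 = 117392448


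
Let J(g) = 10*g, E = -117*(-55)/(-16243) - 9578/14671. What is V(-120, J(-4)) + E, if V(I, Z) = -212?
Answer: -50769806575/238301053 ≈ -213.05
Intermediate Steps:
E = -249983339/238301053 (E = 6435*(-1/16243) - 9578*1/14671 = -6435/16243 - 9578/14671 = -249983339/238301053 ≈ -1.0490)
V(-120, J(-4)) + E = -212 - 249983339/238301053 = -50769806575/238301053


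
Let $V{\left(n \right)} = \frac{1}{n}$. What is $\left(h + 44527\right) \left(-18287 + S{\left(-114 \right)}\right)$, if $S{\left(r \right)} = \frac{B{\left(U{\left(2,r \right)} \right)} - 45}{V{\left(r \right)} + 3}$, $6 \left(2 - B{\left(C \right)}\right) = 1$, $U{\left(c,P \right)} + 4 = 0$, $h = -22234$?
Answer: $- \frac{139125886884}{341} \approx -4.0799 \cdot 10^{8}$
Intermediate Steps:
$U{\left(c,P \right)} = -4$ ($U{\left(c,P \right)} = -4 + 0 = -4$)
$B{\left(C \right)} = \frac{11}{6}$ ($B{\left(C \right)} = 2 - \frac{1}{6} = \frac{11}{6}$)
$S{\left(r \right)} = - \frac{259}{6 \left(3 + \frac{1}{r}\right)}$ ($S{\left(r \right)} = \frac{\frac{11}{6} - 45}{\frac{1}{r} + 3} = - \frac{259}{6 \left(3 + \frac{1}{r}\right)}$)
$\left(h + 44527\right) \left(-18287 + S{\left(-114 \right)}\right) = \left(-22234 + 44527\right) \left(-18287 - - \frac{29526}{6 + 18 \left(-114\right)}\right) = 22293 \left(-18287 - - \frac{29526}{6 - 2052}\right) = 22293 \left(-18287 - - \frac{29526}{-2046}\right) = 22293 \left(-18287 - \left(-29526\right) \left(- \frac{1}{2046}\right)\right) = 22293 \left(-18287 - \frac{4921}{341}\right) = 22293 \left(- \frac{6240788}{341}\right) = - \frac{139125886884}{341}$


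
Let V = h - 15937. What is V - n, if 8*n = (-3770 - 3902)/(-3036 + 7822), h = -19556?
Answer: -169868539/4786 ≈ -35493.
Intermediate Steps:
n = -959/4786 (n = ((-3770 - 3902)/(-3036 + 7822))/8 = (-7672/4786)/8 = (-7672*1/4786)/8 = (⅛)*(-3836/2393) = -959/4786 ≈ -0.20038)
V = -35493 (V = -19556 - 15937 = -35493)
V - n = -35493 - 1*(-959/4786) = -35493 + 959/4786 = -169868539/4786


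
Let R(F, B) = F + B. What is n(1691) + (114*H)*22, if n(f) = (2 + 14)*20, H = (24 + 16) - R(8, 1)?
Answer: 78068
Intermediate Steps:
R(F, B) = B + F
H = 31 (H = (24 + 16) - (1 + 8) = 40 - 1*9 = 40 - 9 = 31)
n(f) = 320 (n(f) = 16*20 = 320)
n(1691) + (114*H)*22 = 320 + (114*31)*22 = 320 + 3534*22 = 320 + 77748 = 78068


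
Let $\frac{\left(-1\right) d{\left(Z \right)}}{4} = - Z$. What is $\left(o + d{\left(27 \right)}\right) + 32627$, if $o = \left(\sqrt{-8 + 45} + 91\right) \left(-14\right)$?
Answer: $31461 - 14 \sqrt{37} \approx 31376.0$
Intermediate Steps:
$d{\left(Z \right)} = 4 Z$ ($d{\left(Z \right)} = - 4 \left(- Z\right) = 4 Z$)
$o = -1274 - 14 \sqrt{37}$ ($o = \left(\sqrt{37} + 91\right) \left(-14\right) = \left(91 + \sqrt{37}\right) \left(-14\right) = -1274 - 14 \sqrt{37} \approx -1359.2$)
$\left(o + d{\left(27 \right)}\right) + 32627 = \left(\left(-1274 - 14 \sqrt{37}\right) + 4 \cdot 27\right) + 32627 = \left(\left(-1274 - 14 \sqrt{37}\right) + 108\right) + 32627 = \left(-1166 - 14 \sqrt{37}\right) + 32627 = 31461 - 14 \sqrt{37}$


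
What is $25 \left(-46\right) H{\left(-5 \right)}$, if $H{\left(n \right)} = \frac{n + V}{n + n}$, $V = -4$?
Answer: $-1035$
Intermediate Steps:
$H{\left(n \right)} = \frac{-4 + n}{2 n}$ ($H{\left(n \right)} = \frac{n - 4}{n + n} = \frac{-4 + n}{2 n}$)
$25 \left(-46\right) H{\left(-5 \right)} = 25 \left(-46\right) \frac{-4 - 5}{2 \left(-5\right)} = - 1150 \cdot \frac{1}{2} \left(- \frac{1}{5}\right) \left(-9\right) = \left(-1150\right) \frac{9}{10} = -1035$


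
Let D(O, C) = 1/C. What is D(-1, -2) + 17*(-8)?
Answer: -273/2 ≈ -136.50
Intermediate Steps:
D(-1, -2) + 17*(-8) = 1/(-2) + 17*(-8) = -½ - 136 = -273/2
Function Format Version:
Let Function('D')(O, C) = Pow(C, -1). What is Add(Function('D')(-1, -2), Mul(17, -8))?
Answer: Rational(-273, 2) ≈ -136.50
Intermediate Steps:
Add(Function('D')(-1, -2), Mul(17, -8)) = Add(Pow(-2, -1), Mul(17, -8)) = Add(Rational(-1, 2), -136) = Rational(-273, 2)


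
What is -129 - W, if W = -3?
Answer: -126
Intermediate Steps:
-129 - W = -129 - 1*(-3) = -129 + 3 = -126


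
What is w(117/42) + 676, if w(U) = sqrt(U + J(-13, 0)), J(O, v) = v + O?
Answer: 676 + I*sqrt(2002)/14 ≈ 676.0 + 3.196*I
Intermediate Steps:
J(O, v) = O + v
w(U) = sqrt(-13 + U) (w(U) = sqrt(U + (-13 + 0)) = sqrt(U - 13) = sqrt(-13 + U))
w(117/42) + 676 = sqrt(-13 + 117/42) + 676 = sqrt(-13 + 117*(1/42)) + 676 = sqrt(-13 + 39/14) + 676 = sqrt(-143/14) + 676 = I*sqrt(2002)/14 + 676 = 676 + I*sqrt(2002)/14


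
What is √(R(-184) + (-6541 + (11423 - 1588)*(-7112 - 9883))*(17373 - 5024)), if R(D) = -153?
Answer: I*√2064164567887 ≈ 1.4367e+6*I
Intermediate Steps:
√(R(-184) + (-6541 + (11423 - 1588)*(-7112 - 9883))*(17373 - 5024)) = √(-153 + (-6541 + (11423 - 1588)*(-7112 - 9883))*(17373 - 5024)) = √(-153 + (-6541 + 9835*(-16995))*12349) = √(-153 + (-6541 - 167145825)*12349) = √(-153 - 167152366*12349) = √(-153 - 2064164567734) = √(-2064164567887) = I*√2064164567887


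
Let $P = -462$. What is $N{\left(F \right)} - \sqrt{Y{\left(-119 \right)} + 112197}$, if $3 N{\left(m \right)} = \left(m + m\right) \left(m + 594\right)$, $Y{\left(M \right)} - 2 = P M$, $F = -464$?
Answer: $- \frac{120640}{3} - \sqrt{167177} \approx -40622.0$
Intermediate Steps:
$Y{\left(M \right)} = 2 - 462 M$
$N{\left(m \right)} = \frac{2 m \left(594 + m\right)}{3}$ ($N{\left(m \right)} = \frac{\left(m + m\right) \left(m + 594\right)}{3} = \frac{2 m \left(594 + m\right)}{3}$)
$N{\left(F \right)} - \sqrt{Y{\left(-119 \right)} + 112197} = \frac{2}{3} \left(-464\right) \left(594 - 464\right) - \sqrt{\left(2 - -54978\right) + 112197} = \frac{2}{3} \left(-464\right) 130 - \sqrt{\left(2 + 54978\right) + 112197} = - \frac{120640}{3} - \sqrt{54980 + 112197} = - \frac{120640}{3} - \sqrt{167177}$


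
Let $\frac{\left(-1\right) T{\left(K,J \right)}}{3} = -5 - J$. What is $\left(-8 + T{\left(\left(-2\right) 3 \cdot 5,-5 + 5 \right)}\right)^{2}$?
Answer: $49$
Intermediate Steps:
$T{\left(K,J \right)} = 15 + 3 J$ ($T{\left(K,J \right)} = - 3 \left(-5 - J\right) = 15 + 3 J$)
$\left(-8 + T{\left(\left(-2\right) 3 \cdot 5,-5 + 5 \right)}\right)^{2} = \left(-8 + \left(15 + 3 \left(-5 + 5\right)\right)\right)^{2} = \left(-8 + \left(15 + 3 \cdot 0\right)\right)^{2} = \left(-8 + \left(15 + 0\right)\right)^{2} = \left(-8 + 15\right)^{2} = 7^{2} = 49$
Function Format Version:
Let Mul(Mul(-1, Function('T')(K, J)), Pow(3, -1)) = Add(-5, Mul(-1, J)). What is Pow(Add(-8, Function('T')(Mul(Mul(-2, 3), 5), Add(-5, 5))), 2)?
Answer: 49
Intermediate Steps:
Function('T')(K, J) = Add(15, Mul(3, J)) (Function('T')(K, J) = Mul(-3, Add(-5, Mul(-1, J))) = Add(15, Mul(3, J)))
Pow(Add(-8, Function('T')(Mul(Mul(-2, 3), 5), Add(-5, 5))), 2) = Pow(Add(-8, Add(15, Mul(3, Add(-5, 5)))), 2) = Pow(Add(-8, Add(15, Mul(3, 0))), 2) = Pow(Add(-8, Add(15, 0)), 2) = Pow(Add(-8, 15), 2) = Pow(7, 2) = 49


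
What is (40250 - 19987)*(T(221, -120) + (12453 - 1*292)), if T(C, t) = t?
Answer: 243986783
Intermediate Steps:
(40250 - 19987)*(T(221, -120) + (12453 - 1*292)) = (40250 - 19987)*(-120 + (12453 - 1*292)) = 20263*(-120 + (12453 - 292)) = 20263*(-120 + 12161) = 20263*12041 = 243986783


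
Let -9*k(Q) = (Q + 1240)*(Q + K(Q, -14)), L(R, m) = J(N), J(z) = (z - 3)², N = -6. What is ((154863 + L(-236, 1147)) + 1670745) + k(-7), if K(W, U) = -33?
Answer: 1831169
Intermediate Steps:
J(z) = (-3 + z)²
L(R, m) = 81 (L(R, m) = (-3 - 6)² = (-9)² = 81)
k(Q) = -(-33 + Q)*(1240 + Q)/9 (k(Q) = -(Q + 1240)*(Q - 33)/9 = -(1240 + Q)*(-33 + Q)/9 = -(-33 + Q)*(1240 + Q)/9)
((154863 + L(-236, 1147)) + 1670745) + k(-7) = ((154863 + 81) + 1670745) + (13640/3 - 1207/9*(-7) - ⅑*(-7)²) = (154944 + 1670745) + (13640/3 + 8449/9 - ⅑*49) = 1825689 + (13640/3 + 8449/9 - 49/9) = 1825689 + 5480 = 1831169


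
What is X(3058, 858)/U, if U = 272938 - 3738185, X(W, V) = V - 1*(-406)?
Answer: -1264/3465247 ≈ -0.00036476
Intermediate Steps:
X(W, V) = 406 + V (X(W, V) = V + 406 = 406 + V)
U = -3465247
X(3058, 858)/U = (406 + 858)/(-3465247) = 1264*(-1/3465247) = -1264/3465247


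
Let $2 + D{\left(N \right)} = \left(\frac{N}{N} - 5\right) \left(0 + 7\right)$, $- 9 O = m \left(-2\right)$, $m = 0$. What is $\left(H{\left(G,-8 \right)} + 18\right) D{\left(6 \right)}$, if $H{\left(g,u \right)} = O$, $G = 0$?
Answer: $-540$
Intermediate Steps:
$O = 0$ ($O = - \frac{0 \left(-2\right)}{9} = \left(- \frac{1}{9}\right) 0 = 0$)
$H{\left(g,u \right)} = 0$
$D{\left(N \right)} = -30$ ($D{\left(N \right)} = -2 + \left(\frac{N}{N} - 5\right) \left(0 + 7\right) = -2 + \left(1 - 5\right) 7 = -2 - 28 = -30$)
$\left(H{\left(G,-8 \right)} + 18\right) D{\left(6 \right)} = \left(0 + 18\right) \left(-30\right) = 18 \left(-30\right) = -540$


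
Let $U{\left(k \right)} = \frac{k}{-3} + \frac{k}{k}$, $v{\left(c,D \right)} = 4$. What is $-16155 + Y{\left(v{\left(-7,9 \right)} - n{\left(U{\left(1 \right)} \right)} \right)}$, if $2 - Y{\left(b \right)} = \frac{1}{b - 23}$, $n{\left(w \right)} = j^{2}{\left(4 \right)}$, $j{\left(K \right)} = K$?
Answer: $- \frac{565354}{35} \approx -16153.0$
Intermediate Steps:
$U{\left(k \right)} = 1 - \frac{k}{3}$ ($U{\left(k \right)} = k \left(- \frac{1}{3}\right) + 1 = - \frac{k}{3} + 1 = 1 - \frac{k}{3}$)
$n{\left(w \right)} = 16$ ($n{\left(w \right)} = 4^{2} = 16$)
$Y{\left(b \right)} = 2 - \frac{1}{-23 + b}$ ($Y{\left(b \right)} = 2 - \frac{1}{b - 23} = 2 - \frac{1}{-23 + b}$)
$-16155 + Y{\left(v{\left(-7,9 \right)} - n{\left(U{\left(1 \right)} \right)} \right)} = -16155 + \frac{-47 + 2 \left(4 - 16\right)}{-23 + \left(4 - 16\right)} = -16155 + \frac{-47 + 2 \left(-12\right)}{-23 - 12} = -16155 + \frac{-47 - 24}{-35} = -16155 - - \frac{71}{35} = -16155 + \frac{71}{35} = - \frac{565354}{35}$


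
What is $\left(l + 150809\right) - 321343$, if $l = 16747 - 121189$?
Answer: $-274976$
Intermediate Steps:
$l = -104442$
$\left(l + 150809\right) - 321343 = \left(-104442 + 150809\right) - 321343 = 46367 - 321343 = -274976$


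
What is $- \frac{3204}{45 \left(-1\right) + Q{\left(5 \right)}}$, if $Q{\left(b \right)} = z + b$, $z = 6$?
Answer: $\frac{1602}{17} \approx 94.235$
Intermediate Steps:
$Q{\left(b \right)} = 6 + b$
$- \frac{3204}{45 \left(-1\right) + Q{\left(5 \right)}} = - \frac{3204}{45 \left(-1\right) + \left(6 + 5\right)} = - \frac{3204}{-45 + 11} = - \frac{3204}{-34} = \left(-3204\right) \left(- \frac{1}{34}\right) = \frac{1602}{17}$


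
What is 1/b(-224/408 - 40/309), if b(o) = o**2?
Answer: 3066001/1411344 ≈ 2.1724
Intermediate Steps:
1/b(-224/408 - 40/309) = 1/((-224/408 - 40/309)**2) = 1/((-224*1/408 - 40*1/309)**2) = 1/((-28/51 - 40/309)**2) = 1/((-1188/1751)**2) = 1/(1411344/3066001) = 3066001/1411344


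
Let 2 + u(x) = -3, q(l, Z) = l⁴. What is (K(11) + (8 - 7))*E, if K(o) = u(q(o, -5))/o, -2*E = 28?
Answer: -84/11 ≈ -7.6364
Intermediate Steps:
u(x) = -5 (u(x) = -2 - 3 = -5)
E = -14 (E = -½*28 = -14)
K(o) = -5/o
(K(11) + (8 - 7))*E = (-5/11 + (8 - 7))*(-14) = (-5*1/11 + 1)*(-14) = (-5/11 + 1)*(-14) = (6/11)*(-14) = -84/11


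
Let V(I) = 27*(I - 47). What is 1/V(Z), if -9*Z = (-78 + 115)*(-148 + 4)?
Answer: 1/14715 ≈ 6.7958e-5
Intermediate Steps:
Z = 592 (Z = -(-78 + 115)*(-148 + 4)/9 = -37*(-144)/9 = -⅑*(-5328) = 592)
V(I) = -1269 + 27*I (V(I) = 27*(-47 + I) = -1269 + 27*I)
1/V(Z) = 1/(-1269 + 27*592) = 1/(-1269 + 15984) = 1/14715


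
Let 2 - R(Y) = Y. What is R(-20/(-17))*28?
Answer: 392/17 ≈ 23.059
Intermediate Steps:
R(Y) = 2 - Y
R(-20/(-17))*28 = (2 - (-20)/(-17))*28 = (2 - (-20)*(-1)/17)*28 = (2 - 1*20/17)*28 = (2 - 20/17)*28 = (14/17)*28 = 392/17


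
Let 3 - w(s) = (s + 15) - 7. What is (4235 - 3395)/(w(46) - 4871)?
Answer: -420/2461 ≈ -0.17066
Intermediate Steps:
w(s) = -5 - s (w(s) = 3 - ((s + 15) - 7) = 3 - ((15 + s) - 7) = 3 - (8 + s) = 3 + (-8 - s) = -5 - s)
(4235 - 3395)/(w(46) - 4871) = (4235 - 3395)/((-5 - 1*46) - 4871) = 840/((-5 - 46) - 4871) = 840/(-51 - 4871) = 840/(-4922) = 840*(-1/4922) = -420/2461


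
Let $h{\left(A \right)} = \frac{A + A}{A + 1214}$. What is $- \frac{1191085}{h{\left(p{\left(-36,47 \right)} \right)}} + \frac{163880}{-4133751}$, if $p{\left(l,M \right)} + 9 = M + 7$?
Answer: $- \frac{413258257755431}{24802506} \approx -1.6662 \cdot 10^{7}$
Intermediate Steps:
$p{\left(l,M \right)} = -2 + M$ ($p{\left(l,M \right)} = -9 + \left(M + 7\right) = -9 + \left(7 + M\right) = -2 + M$)
$h{\left(A \right)} = \frac{2 A}{1214 + A}$
$- \frac{1191085}{h{\left(p{\left(-36,47 \right)} \right)}} + \frac{163880}{-4133751} = - \frac{1191085}{2 \left(-2 + 47\right) \frac{1}{1214 + \left(-2 + 47\right)}} + \frac{163880}{-4133751} = - \frac{1191085}{2 \cdot 45 \frac{1}{1214 + 45}} + 163880 \left(- \frac{1}{4133751}\right) = - \frac{1191085}{2 \cdot 45 \cdot \frac{1}{1259}} - \frac{163880}{4133751} = - \frac{1191085}{\frac{90}{1259}} - \frac{163880}{4133751} = \left(-1191085\right) \frac{1259}{90} - \frac{163880}{4133751} = - \frac{299915203}{18} - \frac{163880}{4133751} = - \frac{413258257755431}{24802506}$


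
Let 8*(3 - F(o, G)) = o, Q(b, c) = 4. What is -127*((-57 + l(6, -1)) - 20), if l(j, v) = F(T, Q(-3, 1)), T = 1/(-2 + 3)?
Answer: 75311/8 ≈ 9413.9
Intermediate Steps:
T = 1 (T = 1/1 = 1)
F(o, G) = 3 - o/8
l(j, v) = 23/8 (l(j, v) = 3 - ⅛*1 = 3 - ⅛ = 23/8)
-127*((-57 + l(6, -1)) - 20) = -127*((-57 + 23/8) - 20) = -127*(-433/8 - 20) = -127*(-593/8) = 75311/8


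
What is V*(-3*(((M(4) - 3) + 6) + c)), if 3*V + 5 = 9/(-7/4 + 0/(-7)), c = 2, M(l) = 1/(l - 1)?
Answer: 1136/21 ≈ 54.095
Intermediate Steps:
M(l) = 1/(-1 + l)
V = -71/21 (V = -5/3 + (9/(-7/4 + 0/(-7)))/3 = -5/3 + (9/(-7*¼ + 0*(-⅐)))/3 = -5/3 + (9/(-7/4 + 0))/3 = -5/3 + (9/(-7/4))/3 = -5/3 + (9*(-4/7))/3 = -5/3 + (⅓)*(-36/7) = -5/3 - 12/7 = -71/21 ≈ -3.3810)
V*(-3*(((M(4) - 3) + 6) + c)) = -(-71)*(((1/(-1 + 4) - 3) + 6) + 2)/7 = -(-71)*(((1/3 - 3) + 6) + 2)/7 = -(-71)*(((⅓ - 3) + 6) + 2)/7 = -(-71)*((-8/3 + 6) + 2)/7 = -(-71)*(10/3 + 2)/7 = -(-71)*16/(7*3) = -71/21*(-16) = 1136/21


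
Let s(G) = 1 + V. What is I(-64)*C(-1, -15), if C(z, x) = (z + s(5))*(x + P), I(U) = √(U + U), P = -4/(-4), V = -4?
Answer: 448*I*√2 ≈ 633.57*I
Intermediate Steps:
s(G) = -3 (s(G) = 1 - 4 = -3)
P = 1 (P = -4*(-¼) = 1)
I(U) = √2*√U (I(U) = √(2*U) = √2*√U)
C(z, x) = (1 + x)*(-3 + z) (C(z, x) = (z - 3)*(x + 1) = (-3 + z)*(1 + x) = (1 + x)*(-3 + z))
I(-64)*C(-1, -15) = (√2*√(-64))*(-3 - 1 - 3*(-15) - 15*(-1)) = (√2*(8*I))*(-3 - 1 + 45 + 15) = (8*I*√2)*56 = 448*I*√2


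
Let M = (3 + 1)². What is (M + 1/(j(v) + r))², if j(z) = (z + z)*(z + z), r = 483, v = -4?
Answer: 76615009/299209 ≈ 256.06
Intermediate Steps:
j(z) = 4*z² (j(z) = (2*z)*(2*z) = 4*z²)
M = 16 (M = 4² = 16)
(M + 1/(j(v) + r))² = (16 + 1/(4*(-4)² + 483))² = (16 + 1/(4*16 + 483))² = (16 + 1/(64 + 483))² = (16 + 1/547)² = (8753/547)² = 76615009/299209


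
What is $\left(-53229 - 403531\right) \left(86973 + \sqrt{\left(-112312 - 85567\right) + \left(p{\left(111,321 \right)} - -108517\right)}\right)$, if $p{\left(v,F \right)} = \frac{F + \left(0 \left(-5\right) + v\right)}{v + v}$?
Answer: $-39725787480 - \frac{456760 i \sqrt{122333914}}{37} \approx -3.9726 \cdot 10^{10} - 1.3654 \cdot 10^{8} i$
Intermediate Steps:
$p{\left(v,F \right)} = \frac{F + v}{2 v}$ ($p{\left(v,F \right)} = \frac{F + \left(0 + v\right)}{2 v} = \frac{1}{2 v} \left(F + v\right) = \frac{F + v}{2 v}$)
$\left(-53229 - 403531\right) \left(86973 + \sqrt{\left(-112312 - 85567\right) + \left(p{\left(111,321 \right)} - -108517\right)}\right) = \left(-53229 - 403531\right) \left(86973 + \sqrt{\left(-112312 - 85567\right) + \left(\frac{321 + 111}{2 \cdot 111} - -108517\right)}\right) = - 456760 \left(86973 + \sqrt{\left(-112312 - 85567\right) + \left(\frac{1}{2} \cdot \frac{1}{111} \cdot 432 + 108517\right)}\right) = - 456760 \left(86973 + \sqrt{-197879 + \left(\frac{72}{37} + 108517\right)}\right) = - 456760 \left(86973 + \sqrt{-197879 + \frac{4015201}{37}}\right) = - 456760 \left(86973 + \sqrt{- \frac{3306322}{37}}\right) = - 456760 \left(86973 + \frac{i \sqrt{122333914}}{37}\right) = -39725787480 - \frac{456760 i \sqrt{122333914}}{37}$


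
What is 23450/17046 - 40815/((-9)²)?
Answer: -475880/947 ≈ -502.51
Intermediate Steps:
23450/17046 - 40815/((-9)²) = 23450*(1/17046) - 40815/81 = 11725/8523 - 40815*1/81 = 11725/8523 - 4535/9 = -475880/947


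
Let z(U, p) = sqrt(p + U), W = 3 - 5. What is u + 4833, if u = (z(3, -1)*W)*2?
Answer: 4833 - 4*sqrt(2) ≈ 4827.3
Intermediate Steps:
W = -2
z(U, p) = sqrt(U + p)
u = -4*sqrt(2) (u = (sqrt(3 - 1)*(-2))*2 = (sqrt(2)*(-2))*2 = -2*sqrt(2)*2 = -4*sqrt(2) ≈ -5.6569)
u + 4833 = -4*sqrt(2) + 4833 = 4833 - 4*sqrt(2)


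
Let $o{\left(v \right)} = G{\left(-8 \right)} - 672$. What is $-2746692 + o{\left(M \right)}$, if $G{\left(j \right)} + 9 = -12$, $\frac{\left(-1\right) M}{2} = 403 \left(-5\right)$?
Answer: $-2747385$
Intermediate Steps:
$M = 4030$ ($M = - 2 \cdot 403 \left(-5\right) = \left(-2\right) \left(-2015\right) = 4030$)
$G{\left(j \right)} = -21$ ($G{\left(j \right)} = -9 - 12 = -21$)
$o{\left(v \right)} = -693$ ($o{\left(v \right)} = -21 - 672 = -693$)
$-2746692 + o{\left(M \right)} = -2746692 - 693 = -2747385$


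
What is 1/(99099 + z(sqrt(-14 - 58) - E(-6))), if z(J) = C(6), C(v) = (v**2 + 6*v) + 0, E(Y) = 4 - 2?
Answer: 1/99171 ≈ 1.0084e-5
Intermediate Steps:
E(Y) = 2
C(v) = v**2 + 6*v
z(J) = 72 (z(J) = 6*(6 + 6) = 6*12 = 72)
1/(99099 + z(sqrt(-14 - 58) - E(-6))) = 1/(99099 + 72) = 1/99171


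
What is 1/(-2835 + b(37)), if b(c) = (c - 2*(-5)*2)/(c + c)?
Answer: -74/209733 ≈ -0.00035283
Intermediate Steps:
b(c) = (20 + c)/(2*c) (b(c) = (c + 10*2)/((2*c)) = (c + 20)*(1/(2*c)) = (20 + c)*(1/(2*c)) = (20 + c)/(2*c))
1/(-2835 + b(37)) = 1/(-2835 + (½)*(20 + 37)/37) = 1/(-2835 + (½)*(1/37)*57) = 1/(-2835 + 57/74) = 1/(-209733/74) = -74/209733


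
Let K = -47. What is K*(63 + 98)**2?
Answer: -1218287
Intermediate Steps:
K*(63 + 98)**2 = -47*(63 + 98)**2 = -47*161**2 = -47*25921 = -1218287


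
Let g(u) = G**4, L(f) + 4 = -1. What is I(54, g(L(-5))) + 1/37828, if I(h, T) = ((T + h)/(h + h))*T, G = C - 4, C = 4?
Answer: 1/37828 ≈ 2.6435e-5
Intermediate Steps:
G = 0 (G = 4 - 4 = 0)
L(f) = -5 (L(f) = -4 - 1 = -5)
g(u) = 0 (g(u) = 0**4 = 0)
I(h, T) = T*(T + h)/(2*h) (I(h, T) = ((T + h)/((2*h)))*T = ((T + h)*(1/(2*h)))*T = ((T + h)/(2*h))*T = T*(T + h)/(2*h))
I(54, g(L(-5))) + 1/37828 = (1/2)*0*(0 + 54)/54 + 1/37828 = (1/2)*0*(1/54)*54 + 1/37828 = 0 + 1/37828 = 1/37828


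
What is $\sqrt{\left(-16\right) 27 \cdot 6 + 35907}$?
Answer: $\sqrt{33315} \approx 182.52$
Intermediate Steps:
$\sqrt{\left(-16\right) 27 \cdot 6 + 35907} = \sqrt{\left(-432\right) 6 + 35907} = \sqrt{-2592 + 35907} = \sqrt{33315}$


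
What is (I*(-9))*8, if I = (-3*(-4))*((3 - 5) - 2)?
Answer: 3456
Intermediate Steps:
I = -48 (I = 12*(-2 - 2) = 12*(-4) = -48)
(I*(-9))*8 = -48*(-9)*8 = 432*8 = 3456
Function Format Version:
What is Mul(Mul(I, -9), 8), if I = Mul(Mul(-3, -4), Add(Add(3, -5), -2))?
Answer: 3456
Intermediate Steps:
I = -48 (I = Mul(12, Add(-2, -2)) = Mul(12, -4) = -48)
Mul(Mul(I, -9), 8) = Mul(Mul(-48, -9), 8) = Mul(432, 8) = 3456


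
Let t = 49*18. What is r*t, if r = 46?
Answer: 40572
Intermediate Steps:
t = 882
r*t = 46*882 = 40572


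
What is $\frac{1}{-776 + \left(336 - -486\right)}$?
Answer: $\frac{1}{46} \approx 0.021739$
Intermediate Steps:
$\frac{1}{-776 + \left(336 - -486\right)} = \frac{1}{-776 + \left(336 + 486\right)} = \frac{1}{-776 + 822} = \frac{1}{46}$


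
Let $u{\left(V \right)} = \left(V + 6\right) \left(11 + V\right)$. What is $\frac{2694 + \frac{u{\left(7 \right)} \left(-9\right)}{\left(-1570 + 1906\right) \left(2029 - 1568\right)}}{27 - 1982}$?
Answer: $- \frac{69547953}{50470280} \approx -1.378$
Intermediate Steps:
$u{\left(V \right)} = \left(6 + V\right) \left(11 + V\right)$
$\frac{2694 + \frac{u{\left(7 \right)} \left(-9\right)}{\left(-1570 + 1906\right) \left(2029 - 1568\right)}}{27 - 1982} = \frac{2694 + \frac{\left(66 + 7^{2} + 17 \cdot 7\right) \left(-9\right)}{\left(-1570 + 1906\right) \left(2029 - 1568\right)}}{27 - 1982} = \frac{2694 + \frac{\left(66 + 49 + 119\right) \left(-9\right)}{336 \cdot 461}}{-1955} = \left(2694 + \frac{234 \left(-9\right)}{154896}\right) \left(- \frac{1}{1955}\right) = \left(2694 - \frac{351}{25816}\right) \left(- \frac{1}{1955}\right) = \frac{69547953}{25816} \left(- \frac{1}{1955}\right) = - \frac{69547953}{50470280}$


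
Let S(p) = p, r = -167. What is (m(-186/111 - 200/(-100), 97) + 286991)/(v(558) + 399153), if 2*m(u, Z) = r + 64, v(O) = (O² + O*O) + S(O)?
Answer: 191293/681626 ≈ 0.28064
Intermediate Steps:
v(O) = O + 2*O² (v(O) = (O² + O*O) + O = (O² + O²) + O = 2*O² + O = O + 2*O²)
m(u, Z) = -103/2 (m(u, Z) = (-167 + 64)/2 = (½)*(-103) = -103/2)
(m(-186/111 - 200/(-100), 97) + 286991)/(v(558) + 399153) = (-103/2 + 286991)/(558*(1 + 2*558) + 399153) = 573879/(2*(558*(1 + 1116) + 399153)) = 573879/(2*(558*1117 + 399153)) = 573879/(2*(623286 + 399153)) = (573879/2)/1022439 = (573879/2)*(1/1022439) = 191293/681626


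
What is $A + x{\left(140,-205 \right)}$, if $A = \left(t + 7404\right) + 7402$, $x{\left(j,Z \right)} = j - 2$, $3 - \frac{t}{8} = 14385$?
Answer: $-100112$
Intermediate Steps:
$t = -115056$ ($t = 24 - 115080 = -115056$)
$x{\left(j,Z \right)} = -2 + j$
$A = -100250$ ($A = \left(-115056 + 7404\right) + 7402 = -107652 + 7402 = -100250$)
$A + x{\left(140,-205 \right)} = -100250 + \left(-2 + 140\right) = -100250 + 138 = -100112$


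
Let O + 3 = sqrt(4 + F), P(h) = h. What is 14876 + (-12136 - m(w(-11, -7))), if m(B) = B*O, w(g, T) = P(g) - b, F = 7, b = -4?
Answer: 2719 + 7*sqrt(11) ≈ 2742.2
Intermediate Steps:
O = -3 + sqrt(11) (O = -3 + sqrt(4 + 7) = -3 + sqrt(11) ≈ 0.31662)
w(g, T) = 4 + g (w(g, T) = g - 1*(-4) = g + 4 = 4 + g)
m(B) = B*(-3 + sqrt(11))
14876 + (-12136 - m(w(-11, -7))) = 14876 + (-12136 - (4 - 11)*(-3 + sqrt(11))) = 14876 + (-12136 - (-7)*(-3 + sqrt(11))) = 14876 + (-12136 - (21 - 7*sqrt(11))) = 14876 + (-12136 + (-21 + 7*sqrt(11))) = 14876 + (-12157 + 7*sqrt(11)) = 2719 + 7*sqrt(11)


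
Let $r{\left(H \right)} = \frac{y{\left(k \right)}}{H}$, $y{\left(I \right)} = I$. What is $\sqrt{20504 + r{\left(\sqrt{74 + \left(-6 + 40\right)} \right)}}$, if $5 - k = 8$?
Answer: $\frac{\sqrt{738144 - 6 \sqrt{3}}}{6} \approx 143.19$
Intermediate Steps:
$k = -3$ ($k = 5 - 8 = -3$)
$r{\left(H \right)} = - \frac{3}{H}$
$\sqrt{20504 + r{\left(\sqrt{74 + \left(-6 + 40\right)} \right)}} = \sqrt{20504 - \frac{3}{\sqrt{74 + \left(-6 + 40\right)}}} = \sqrt{20504 - \frac{3}{\sqrt{74 + 34}}} = \sqrt{20504 - \frac{3}{\sqrt{108}}} = \sqrt{20504 - \frac{3}{6 \sqrt{3}}} = \sqrt{20504 - 3 \frac{\sqrt{3}}{18}} = \sqrt{20504 - \frac{\sqrt{3}}{6}}$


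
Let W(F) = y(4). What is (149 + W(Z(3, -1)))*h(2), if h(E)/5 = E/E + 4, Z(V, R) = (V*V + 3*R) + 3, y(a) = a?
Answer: 3825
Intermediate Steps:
Z(V, R) = 3 + V**2 + 3*R (Z(V, R) = (V**2 + 3*R) + 3 = 3 + V**2 + 3*R)
h(E) = 25 (h(E) = 5*(E/E + 4) = 5*(1 + 4) = 5*5 = 25)
W(F) = 4
(149 + W(Z(3, -1)))*h(2) = (149 + 4)*25 = 153*25 = 3825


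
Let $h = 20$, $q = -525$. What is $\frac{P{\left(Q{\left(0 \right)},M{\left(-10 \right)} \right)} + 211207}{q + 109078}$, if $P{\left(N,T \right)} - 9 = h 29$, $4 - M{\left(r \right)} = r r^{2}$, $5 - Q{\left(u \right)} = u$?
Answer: $\frac{211796}{108553} \approx 1.9511$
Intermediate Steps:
$Q{\left(u \right)} = 5 - u$
$M{\left(r \right)} = 4 - r^{3}$ ($M{\left(r \right)} = 4 - r r^{2} = 4 - r^{3}$)
$P{\left(N,T \right)} = 589$ ($P{\left(N,T \right)} = 9 + 20 \cdot 29 = 9 + 580 = 589$)
$\frac{P{\left(Q{\left(0 \right)},M{\left(-10 \right)} \right)} + 211207}{q + 109078} = \frac{589 + 211207}{-525 + 109078} = \frac{211796}{108553}$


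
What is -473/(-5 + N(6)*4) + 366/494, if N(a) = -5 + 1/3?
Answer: 363486/17537 ≈ 20.727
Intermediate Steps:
N(a) = -14/3 (N(a) = -5 + ⅓ = -14/3)
-473/(-5 + N(6)*4) + 366/494 = -473/(-5 - 14/3*4) + 366/494 = -473/(-5 - 56/3) + 366*(1/494) = -473/(-71/3) + 183/247 = -473*(-3/71) + 183/247 = 1419/71 + 183/247 = 363486/17537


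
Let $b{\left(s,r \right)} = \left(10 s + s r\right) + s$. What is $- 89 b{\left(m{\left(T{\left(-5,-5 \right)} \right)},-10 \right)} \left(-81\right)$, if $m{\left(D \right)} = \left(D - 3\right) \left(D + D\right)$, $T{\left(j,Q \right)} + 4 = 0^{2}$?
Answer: $403704$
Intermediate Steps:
$T{\left(j,Q \right)} = -4$ ($T{\left(j,Q \right)} = -4 + 0^{2} = -4 + 0 = -4$)
$m{\left(D \right)} = 2 D \left(-3 + D\right)$ ($m{\left(D \right)} = \left(-3 + D\right) 2 D = 2 D \left(-3 + D\right)$)
$b{\left(s,r \right)} = 11 s + r s$ ($b{\left(s,r \right)} = \left(10 s + r s\right) + s = 11 s + r s$)
$- 89 b{\left(m{\left(T{\left(-5,-5 \right)} \right)},-10 \right)} \left(-81\right) = - 89 \cdot 2 \left(-4\right) \left(-3 - 4\right) \left(11 - 10\right) \left(-81\right) = - 89 \cdot 2 \left(-4\right) \left(-7\right) 1 \left(-81\right) = - 89 \cdot 56 \cdot 1 \left(-81\right) = \left(-89\right) 56 \left(-81\right) = \left(-4984\right) \left(-81\right) = 403704$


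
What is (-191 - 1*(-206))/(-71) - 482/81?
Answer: -35437/5751 ≈ -6.1619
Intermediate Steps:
(-191 - 1*(-206))/(-71) - 482/81 = (-191 + 206)*(-1/71) - 482*1/81 = 15*(-1/71) - 482/81 = -15/71 - 482/81 = -35437/5751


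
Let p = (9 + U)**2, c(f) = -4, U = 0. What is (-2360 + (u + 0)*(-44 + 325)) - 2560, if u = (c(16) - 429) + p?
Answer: -103832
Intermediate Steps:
p = 81 (p = (9 + 0)**2 = 9**2 = 81)
u = -352 (u = (-4 - 429) + 81 = -433 + 81 = -352)
(-2360 + (u + 0)*(-44 + 325)) - 2560 = (-2360 + (-352 + 0)*(-44 + 325)) - 2560 = (-2360 - 352*281) - 2560 = (-2360 - 98912) - 2560 = -101272 - 2560 = -103832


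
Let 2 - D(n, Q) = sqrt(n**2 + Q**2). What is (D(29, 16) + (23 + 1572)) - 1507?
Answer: 90 - sqrt(1097) ≈ 56.879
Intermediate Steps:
D(n, Q) = 2 - sqrt(Q**2 + n**2) (D(n, Q) = 2 - sqrt(n**2 + Q**2) = 2 - sqrt(Q**2 + n**2))
(D(29, 16) + (23 + 1572)) - 1507 = ((2 - sqrt(16**2 + 29**2)) + (23 + 1572)) - 1507 = ((2 - sqrt(256 + 841)) + 1595) - 1507 = ((2 - sqrt(1097)) + 1595) - 1507 = (1597 - sqrt(1097)) - 1507 = 90 - sqrt(1097)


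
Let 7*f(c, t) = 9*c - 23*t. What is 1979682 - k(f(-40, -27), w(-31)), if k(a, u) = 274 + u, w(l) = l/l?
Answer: 1979407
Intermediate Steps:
w(l) = 1
f(c, t) = -23*t/7 + 9*c/7 (f(c, t) = (9*c - 23*t)/7 = (-23*t + 9*c)/7 = -23*t/7 + 9*c/7)
1979682 - k(f(-40, -27), w(-31)) = 1979682 - (274 + 1) = 1979682 - 1*275 = 1979682 - 275 = 1979407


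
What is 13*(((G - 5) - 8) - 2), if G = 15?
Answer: 0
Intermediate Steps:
13*(((G - 5) - 8) - 2) = 13*(((15 - 5) - 8) - 2) = 13*((10 - 8) - 2) = 13*(2 - 2) = 13*0 = 0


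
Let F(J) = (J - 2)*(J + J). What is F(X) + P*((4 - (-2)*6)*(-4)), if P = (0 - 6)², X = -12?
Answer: -1968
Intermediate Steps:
F(J) = 2*J*(-2 + J) (F(J) = (-2 + J)*(2*J) = 2*J*(-2 + J))
P = 36 (P = (-6)² = 36)
F(X) + P*((4 - (-2)*6)*(-4)) = 2*(-12)*(-2 - 12) + 36*((4 - (-2)*6)*(-4)) = 2*(-12)*(-14) + 36*((4 - 1*(-12))*(-4)) = 336 + 36*((4 + 12)*(-4)) = 336 + 36*(16*(-4)) = 336 + 36*(-64) = 336 - 2304 = -1968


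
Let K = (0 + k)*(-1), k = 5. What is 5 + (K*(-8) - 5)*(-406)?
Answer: -14205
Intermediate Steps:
K = -5 (K = (0 + 5)*(-1) = 5*(-1) = -5)
5 + (K*(-8) - 5)*(-406) = 5 + (-5*(-8) - 5)*(-406) = 5 + (40 - 5)*(-406) = 5 + 35*(-406) = 5 - 14210 = -14205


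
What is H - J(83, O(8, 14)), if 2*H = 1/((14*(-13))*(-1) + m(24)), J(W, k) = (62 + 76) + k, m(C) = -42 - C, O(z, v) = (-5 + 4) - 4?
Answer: -30855/232 ≈ -133.00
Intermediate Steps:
O(z, v) = -5 (O(z, v) = -1 - 4 = -5)
J(W, k) = 138 + k
H = 1/232 (H = 1/(2*((14*(-13))*(-1) + (-42 - 1*24))) = 1/(2*(-182*(-1) + (-42 - 24))) = 1/(2*(182 - 66)) = (½)/116 = (½)*(1/116) = 1/232 ≈ 0.0043103)
H - J(83, O(8, 14)) = 1/232 - (138 - 5) = 1/232 - 1*133 = 1/232 - 133 = -30855/232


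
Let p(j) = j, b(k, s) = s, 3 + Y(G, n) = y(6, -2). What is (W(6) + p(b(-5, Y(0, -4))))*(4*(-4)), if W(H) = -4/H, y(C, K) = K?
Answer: 272/3 ≈ 90.667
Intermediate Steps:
Y(G, n) = -5 (Y(G, n) = -3 - 2 = -5)
(W(6) + p(b(-5, Y(0, -4))))*(4*(-4)) = (-4/6 - 5)*(4*(-4)) = (-4*⅙ - 5)*(-16) = (-⅔ - 5)*(-16) = -17/3*(-16) = 272/3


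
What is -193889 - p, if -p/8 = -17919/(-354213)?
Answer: -7630873445/39357 ≈ -1.9389e+5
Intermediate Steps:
p = -15928/39357 (p = -(-143352)/(-354213) = -(-143352)*(-1)/354213 = -8*1991/39357 = -15928/39357 ≈ -0.40471)
-193889 - p = -193889 - 1*(-15928/39357) = -193889 + 15928/39357 = -7630873445/39357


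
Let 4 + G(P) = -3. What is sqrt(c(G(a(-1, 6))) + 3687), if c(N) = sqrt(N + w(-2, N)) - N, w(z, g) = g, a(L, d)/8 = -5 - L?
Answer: sqrt(3694 + I*sqrt(14)) ≈ 60.778 + 0.0308*I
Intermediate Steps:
a(L, d) = -40 - 8*L (a(L, d) = 8*(-5 - L) = -40 - 8*L)
G(P) = -7 (G(P) = -4 - 3 = -7)
c(N) = -N + sqrt(2)*sqrt(N) (c(N) = sqrt(N + N) - N = sqrt(2*N) - N = sqrt(2)*sqrt(N) - N = -N + sqrt(2)*sqrt(N))
sqrt(c(G(a(-1, 6))) + 3687) = sqrt((-1*(-7) + sqrt(2)*sqrt(-7)) + 3687) = sqrt((7 + sqrt(2)*(I*sqrt(7))) + 3687) = sqrt((7 + I*sqrt(14)) + 3687) = sqrt(3694 + I*sqrt(14))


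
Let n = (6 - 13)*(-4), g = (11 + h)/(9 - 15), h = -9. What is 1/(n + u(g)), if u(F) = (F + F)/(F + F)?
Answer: 1/29 ≈ 0.034483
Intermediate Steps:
g = -1/3 (g = (11 - 9)/(9 - 15) = 2/(-6) = 2*(-1/6) = -1/3 ≈ -0.33333)
u(F) = 1 (u(F) = (2*F)/((2*F)) = (2*F)*(1/(2*F)) = 1)
n = 28 (n = -7*(-4) = 28)
1/(n + u(g)) = 1/(28 + 1) = 1/29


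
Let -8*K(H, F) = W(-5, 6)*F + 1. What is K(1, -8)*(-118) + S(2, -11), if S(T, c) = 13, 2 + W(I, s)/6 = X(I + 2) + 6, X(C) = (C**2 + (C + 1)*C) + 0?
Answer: -53697/4 ≈ -13424.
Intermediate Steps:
X(C) = C**2 + C*(1 + C) (X(C) = (C**2 + (1 + C)*C) + 0 = (C**2 + C*(1 + C)) + 0 = C**2 + C*(1 + C))
W(I, s) = 24 + 6*(2 + I)*(5 + 2*I) (W(I, s) = -12 + 6*((I + 2)*(1 + 2*(I + 2)) + 6) = -12 + 6*((2 + I)*(1 + 2*(2 + I)) + 6) = -12 + 6*((2 + I)*(1 + (4 + 2*I)) + 6) = -12 + 6*((2 + I)*(5 + 2*I) + 6) = -12 + 6*(6 + (2 + I)*(5 + 2*I)) = -12 + (36 + 6*(2 + I)*(5 + 2*I)) = 24 + 6*(2 + I)*(5 + 2*I))
K(H, F) = -1/8 - 57*F/4 (K(H, F) = -((84 + 12*(-5)**2 + 54*(-5))*F + 1)/8 = -((84 + 12*25 - 270)*F + 1)/8 = -((84 + 300 - 270)*F + 1)/8 = -(114*F + 1)/8 = -(1 + 114*F)/8 = -1/8 - 57*F/4)
K(1, -8)*(-118) + S(2, -11) = (-1/8 - 57/4*(-8))*(-118) + 13 = (-1/8 + 114)*(-118) + 13 = (911/8)*(-118) + 13 = -53749/4 + 13 = -53697/4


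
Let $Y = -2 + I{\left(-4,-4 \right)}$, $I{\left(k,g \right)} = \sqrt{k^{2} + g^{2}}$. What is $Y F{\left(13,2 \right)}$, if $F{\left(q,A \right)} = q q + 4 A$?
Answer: $-354 + 708 \sqrt{2} \approx 647.26$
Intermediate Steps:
$F{\left(q,A \right)} = q^{2} + 4 A$
$I{\left(k,g \right)} = \sqrt{g^{2} + k^{2}}$
$Y = -2 + 4 \sqrt{2}$ ($Y = -2 + \sqrt{\left(-4\right)^{2} + \left(-4\right)^{2}} = -2 + \sqrt{16 + 16} = -2 + \sqrt{32} = -2 + 4 \sqrt{2} \approx 3.6569$)
$Y F{\left(13,2 \right)} = \left(-2 + 4 \sqrt{2}\right) \left(13^{2} + 4 \cdot 2\right) = \left(-2 + 4 \sqrt{2}\right) \left(169 + 8\right) = \left(-2 + 4 \sqrt{2}\right) 177 = -354 + 708 \sqrt{2}$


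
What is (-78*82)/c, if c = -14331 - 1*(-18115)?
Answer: -1599/946 ≈ -1.6903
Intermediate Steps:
c = 3784 (c = -14331 + 18115 = 3784)
(-78*82)/c = -78*82/3784 = -6396*1/3784 = -1599/946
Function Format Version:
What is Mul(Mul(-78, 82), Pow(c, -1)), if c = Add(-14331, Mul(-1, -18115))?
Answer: Rational(-1599, 946) ≈ -1.6903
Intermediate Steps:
c = 3784 (c = Add(-14331, 18115) = 3784)
Mul(Mul(-78, 82), Pow(c, -1)) = Mul(Mul(-78, 82), Pow(3784, -1)) = Mul(-6396, Rational(1, 3784)) = Rational(-1599, 946)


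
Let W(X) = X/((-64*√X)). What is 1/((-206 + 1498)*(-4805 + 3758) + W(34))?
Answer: -162963456/220444578054143 + 32*√34/3747557826920431 ≈ -7.3925e-7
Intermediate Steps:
W(X) = -√X/64 (W(X) = X*(-1/(64*√X)) = -√X/64)
1/((-206 + 1498)*(-4805 + 3758) + W(34)) = 1/((-206 + 1498)*(-4805 + 3758) - √34/64) = 1/(1292*(-1047) - √34/64) = 1/(-1352724 - √34/64)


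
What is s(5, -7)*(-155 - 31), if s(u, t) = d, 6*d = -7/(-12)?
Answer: -217/12 ≈ -18.083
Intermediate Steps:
d = 7/72 (d = (-7/(-12))/6 = (-7*(-1/12))/6 = (⅙)*(7/12) = 7/72 ≈ 0.097222)
s(u, t) = 7/72
s(5, -7)*(-155 - 31) = 7*(-155 - 31)/72 = (7/72)*(-186) = -217/12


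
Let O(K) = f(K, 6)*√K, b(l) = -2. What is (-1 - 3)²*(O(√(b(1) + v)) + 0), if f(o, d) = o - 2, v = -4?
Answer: 16*6^(¼)*√I*(-2 + I*√6) ≈ -78.787 + 7.9591*I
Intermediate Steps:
f(o, d) = -2 + o
O(K) = √K*(-2 + K) (O(K) = (-2 + K)*√K = √K*(-2 + K))
(-1 - 3)²*(O(√(b(1) + v)) + 0) = (-1 - 3)²*(√(√(-2 - 4))*(-2 + √(-2 - 4)) + 0) = (-4)²*(√(√(-6))*(-2 + √(-6)) + 0) = 16*(√(I*√6)*(-2 + I*√6) + 0) = 16*((6^(¼)*√I)*(-2 + I*√6) + 0) = 16*(6^(¼)*√I*(-2 + I*√6) + 0) = 16*(6^(¼)*√I*(-2 + I*√6)) = 16*6^(¼)*√I*(-2 + I*√6)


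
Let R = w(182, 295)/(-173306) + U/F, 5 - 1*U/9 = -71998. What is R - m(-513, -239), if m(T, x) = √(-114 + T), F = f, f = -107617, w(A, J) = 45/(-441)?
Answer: -5503040857753/913882918298 - I*√627 ≈ -6.0216 - 25.04*I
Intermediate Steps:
w(A, J) = -5/49 (w(A, J) = 45*(-1/441) = -5/49)
U = 648027 (U = 45 - 9*(-71998) = 45 + 647982 = 648027)
F = -107617
R = -5503040857753/913882918298 (R = -5/49/(-173306) + 648027/(-107617) = -5/49*(-1/173306) + 648027*(-1/107617) = 5/8491994 - 648027/107617 = -5503040857753/913882918298 ≈ -6.0216)
R - m(-513, -239) = -5503040857753/913882918298 - √(-114 - 513) = -5503040857753/913882918298 - √(-627) = -5503040857753/913882918298 - I*√627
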